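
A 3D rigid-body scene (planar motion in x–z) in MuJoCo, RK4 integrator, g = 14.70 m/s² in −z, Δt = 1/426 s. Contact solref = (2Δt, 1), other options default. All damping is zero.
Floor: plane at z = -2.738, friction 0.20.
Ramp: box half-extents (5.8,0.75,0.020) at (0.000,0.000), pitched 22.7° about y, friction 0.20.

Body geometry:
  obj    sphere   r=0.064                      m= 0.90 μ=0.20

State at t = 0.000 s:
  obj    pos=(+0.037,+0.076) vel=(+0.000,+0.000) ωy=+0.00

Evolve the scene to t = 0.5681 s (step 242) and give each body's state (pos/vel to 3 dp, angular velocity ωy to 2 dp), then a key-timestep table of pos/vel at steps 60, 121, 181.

State at t = 0.5681 s:
  obj    pos=(+0.640,-0.177) vel=(+2.124,-0.888) ωy=+35.96

Key-timestep trajectory:
   step    t(s)  obj.x    obj.z    obj.vx   obj.vz 
     60  0.1408   +0.074  +0.060  +0.527  -0.220
    121  0.2840   +0.188  +0.013  +1.062  -0.444
    181  0.4249   +0.374  -0.066  +1.588  -0.664


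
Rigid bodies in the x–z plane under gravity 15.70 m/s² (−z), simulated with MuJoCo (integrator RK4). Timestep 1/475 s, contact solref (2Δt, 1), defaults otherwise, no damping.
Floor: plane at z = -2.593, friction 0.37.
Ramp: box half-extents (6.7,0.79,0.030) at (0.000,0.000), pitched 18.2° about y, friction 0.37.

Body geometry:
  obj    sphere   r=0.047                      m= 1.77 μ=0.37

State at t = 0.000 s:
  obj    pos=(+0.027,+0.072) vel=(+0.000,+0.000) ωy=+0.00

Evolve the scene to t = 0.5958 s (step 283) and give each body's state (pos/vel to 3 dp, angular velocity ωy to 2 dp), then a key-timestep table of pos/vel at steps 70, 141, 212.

State at t = 0.5958 s:
  obj    pos=(+0.618,-0.122) vel=(+1.982,-0.652) ωy=+44.40

Key-timestep trajectory:
   step    t(s)  obj.x    obj.z    obj.vx   obj.vz 
     70  0.1474   +0.063  +0.060  +0.490  -0.161
    141  0.2968   +0.174  +0.024  +0.988  -0.325
    212  0.4463   +0.358  -0.037  +1.485  -0.488


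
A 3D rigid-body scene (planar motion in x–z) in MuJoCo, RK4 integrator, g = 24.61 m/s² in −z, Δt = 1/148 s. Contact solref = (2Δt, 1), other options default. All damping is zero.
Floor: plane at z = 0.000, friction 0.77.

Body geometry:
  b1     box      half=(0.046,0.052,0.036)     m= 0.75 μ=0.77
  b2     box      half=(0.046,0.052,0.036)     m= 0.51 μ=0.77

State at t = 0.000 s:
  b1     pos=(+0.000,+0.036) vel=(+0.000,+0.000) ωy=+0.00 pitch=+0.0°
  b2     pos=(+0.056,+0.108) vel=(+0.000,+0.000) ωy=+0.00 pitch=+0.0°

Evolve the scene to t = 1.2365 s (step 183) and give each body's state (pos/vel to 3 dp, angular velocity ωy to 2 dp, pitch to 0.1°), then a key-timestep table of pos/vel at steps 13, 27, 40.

State at t = 1.2365 s:
  b1     pos=(+0.000,+0.036) vel=(+0.000,+0.000) ωy=+0.00 pitch=+0.0°
  b2     pos=(+0.100,+0.046) vel=(+0.000,+0.000) ωy=+0.00 pitch=+90.0°

Key-timestep trajectory:
   step    t(s)  b1.x    b1.z    b1.vx   b1.vz   b2.x    b2.z    b2.vx   b2.vz 
     13  0.0878   +0.000  +0.036  -0.001  +0.001   +0.071  +0.099  +0.364  -0.309
     27  0.1824   +0.000  +0.036  +0.000  +0.000   +0.108  +0.045  +0.049  +0.280
     40  0.2703   +0.000  +0.036  +0.000  +0.000   +0.098  +0.045  +0.108  -0.008


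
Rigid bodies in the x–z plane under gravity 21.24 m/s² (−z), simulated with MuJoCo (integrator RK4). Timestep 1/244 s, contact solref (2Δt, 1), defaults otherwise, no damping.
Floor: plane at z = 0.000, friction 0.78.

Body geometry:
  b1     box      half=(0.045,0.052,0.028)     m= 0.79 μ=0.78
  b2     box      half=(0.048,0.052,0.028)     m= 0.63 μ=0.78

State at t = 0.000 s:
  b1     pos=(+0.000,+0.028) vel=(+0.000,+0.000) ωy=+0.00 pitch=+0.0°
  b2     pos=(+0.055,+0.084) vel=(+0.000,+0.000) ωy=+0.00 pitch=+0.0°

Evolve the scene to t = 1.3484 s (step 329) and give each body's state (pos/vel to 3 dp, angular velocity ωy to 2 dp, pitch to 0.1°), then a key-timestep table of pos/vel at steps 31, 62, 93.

State at t = 1.3484 s:
  b1     pos=(+0.000,+0.028) vel=(+0.000,+0.000) ωy=+0.00 pitch=+0.0°
  b2     pos=(+0.100,+0.048) vel=(+0.000,+0.000) ωy=+0.00 pitch=+90.0°

Key-timestep trajectory:
   step    t(s)  b1.x    b1.z    b1.vx   b1.vz   b2.x    b2.z    b2.vx   b2.vz 
     31  0.1270   +0.000  +0.028  +0.000  +0.000   +0.079  +0.053  +0.437  -0.332
     62  0.2541   +0.000  +0.028  +0.000  +0.000   +0.115  +0.054  -0.027  -0.007
     93  0.3811   +0.000  +0.028  +0.000  +0.000   +0.097  +0.050  +0.090  -0.039


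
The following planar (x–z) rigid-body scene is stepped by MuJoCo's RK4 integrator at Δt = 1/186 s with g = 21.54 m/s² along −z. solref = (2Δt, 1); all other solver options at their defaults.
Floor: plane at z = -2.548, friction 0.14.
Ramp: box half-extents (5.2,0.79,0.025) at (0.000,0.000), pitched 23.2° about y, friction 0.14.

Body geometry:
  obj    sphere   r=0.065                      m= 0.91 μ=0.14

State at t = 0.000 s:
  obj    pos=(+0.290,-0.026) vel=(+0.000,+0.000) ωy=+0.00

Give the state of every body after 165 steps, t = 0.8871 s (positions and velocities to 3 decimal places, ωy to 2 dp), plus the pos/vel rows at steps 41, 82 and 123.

State at t = 0.8871 s:
  obj    pos=(+2.482,-0.966) vel=(+4.942,-2.118) ωy=+82.69

Key-timestep trajectory:
   step    t(s)  obj.x    obj.z    obj.vx   obj.vz 
     41  0.2204   +0.425  -0.084  +1.228  -0.527
     82  0.4409   +0.832  -0.258  +2.456  -1.053
    123  0.6613   +1.508  -0.549  +3.684  -1.579


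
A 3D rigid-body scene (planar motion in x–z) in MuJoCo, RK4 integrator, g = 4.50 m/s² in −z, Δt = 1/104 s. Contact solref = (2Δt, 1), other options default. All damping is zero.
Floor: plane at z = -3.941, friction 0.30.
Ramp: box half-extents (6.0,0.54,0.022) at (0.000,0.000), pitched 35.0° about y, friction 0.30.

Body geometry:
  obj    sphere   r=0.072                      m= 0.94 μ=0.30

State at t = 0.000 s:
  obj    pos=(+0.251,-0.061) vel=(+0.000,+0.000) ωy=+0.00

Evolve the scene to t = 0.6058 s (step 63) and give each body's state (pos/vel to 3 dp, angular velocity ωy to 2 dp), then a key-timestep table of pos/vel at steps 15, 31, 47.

State at t = 0.6058 s:
  obj    pos=(+0.528,-0.255) vel=(+0.915,-0.641) ωy=+15.50

Key-timestep trajectory:
   step    t(s)  obj.x    obj.z    obj.vx   obj.vz 
     15  0.1442   +0.267  -0.072  +0.218  -0.153
     31  0.2981   +0.318  -0.108  +0.450  -0.315
     47  0.4519   +0.405  -0.169  +0.683  -0.478


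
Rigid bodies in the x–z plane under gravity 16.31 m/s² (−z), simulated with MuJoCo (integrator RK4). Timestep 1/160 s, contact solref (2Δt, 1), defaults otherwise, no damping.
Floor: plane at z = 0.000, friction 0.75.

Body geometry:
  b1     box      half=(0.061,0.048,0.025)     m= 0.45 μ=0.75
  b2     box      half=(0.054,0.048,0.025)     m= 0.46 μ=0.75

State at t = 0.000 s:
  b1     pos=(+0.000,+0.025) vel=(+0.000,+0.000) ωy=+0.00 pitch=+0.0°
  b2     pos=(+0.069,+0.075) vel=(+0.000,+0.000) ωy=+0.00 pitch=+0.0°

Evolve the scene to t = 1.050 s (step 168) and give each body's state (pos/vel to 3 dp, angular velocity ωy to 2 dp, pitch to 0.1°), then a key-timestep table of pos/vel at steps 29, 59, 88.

State at t = 1.050 s:
  b1     pos=(+0.000,+0.025) vel=(+0.000,+0.000) ωy=+0.00 pitch=+0.0°
  b2     pos=(+0.123,+0.054) vel=(+0.000,+0.000) ωy=+0.00 pitch=+90.0°

Key-timestep trajectory:
   step    t(s)  b1.x    b1.z    b1.vx   b1.vz   b2.x    b2.z    b2.vx   b2.vz 
     29  0.1813   +0.000  +0.025  +0.000  +0.000   +0.097  +0.059  +0.234  +0.048
     59  0.3688   +0.000  +0.025  +0.000  +0.000   +0.135  +0.058  -0.018  -0.004
     88  0.5500   +0.000  +0.025  +0.000  +0.000   +0.122  +0.055  +0.182  -0.077


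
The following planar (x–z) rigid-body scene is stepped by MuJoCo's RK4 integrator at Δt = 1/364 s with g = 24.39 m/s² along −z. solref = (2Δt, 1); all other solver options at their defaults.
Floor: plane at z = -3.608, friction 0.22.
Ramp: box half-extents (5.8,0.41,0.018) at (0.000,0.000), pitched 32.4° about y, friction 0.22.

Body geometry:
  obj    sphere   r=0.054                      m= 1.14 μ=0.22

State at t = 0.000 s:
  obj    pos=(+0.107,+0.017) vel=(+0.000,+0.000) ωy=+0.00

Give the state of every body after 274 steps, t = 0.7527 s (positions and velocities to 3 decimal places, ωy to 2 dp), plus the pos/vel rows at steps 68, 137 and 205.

State at t = 0.7527 s:
  obj    pos=(+2.340,-1.400) vel=(+5.933,-3.765) ωy=+130.10

Key-timestep trajectory:
   step    t(s)  obj.x    obj.z    obj.vx   obj.vz 
     68  0.1868   +0.245  -0.070  +1.473  -0.935
    137  0.3764   +0.666  -0.337  +2.967  -1.883
    205  0.5632   +1.357  -0.776  +4.439  -2.817


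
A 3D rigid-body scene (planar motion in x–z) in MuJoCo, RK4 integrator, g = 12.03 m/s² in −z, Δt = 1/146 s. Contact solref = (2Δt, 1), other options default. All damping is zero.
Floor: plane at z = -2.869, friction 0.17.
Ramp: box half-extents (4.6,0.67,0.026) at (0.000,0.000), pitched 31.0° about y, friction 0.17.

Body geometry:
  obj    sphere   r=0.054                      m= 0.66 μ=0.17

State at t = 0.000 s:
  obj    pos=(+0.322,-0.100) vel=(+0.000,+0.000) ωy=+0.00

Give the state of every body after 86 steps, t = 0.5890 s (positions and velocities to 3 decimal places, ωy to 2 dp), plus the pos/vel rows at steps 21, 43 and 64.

State at t = 0.5890 s:
  obj    pos=(+0.983,-0.498) vel=(+2.245,-1.350) ωy=+47.67

Key-timestep trajectory:
   step    t(s)  obj.x    obj.z    obj.vx   obj.vz 
     21  0.1438   +0.361  -0.124  +0.551  -0.325
     43  0.2945   +0.488  -0.200  +1.124  -0.672
     64  0.4384   +0.688  -0.321  +1.670  -1.006


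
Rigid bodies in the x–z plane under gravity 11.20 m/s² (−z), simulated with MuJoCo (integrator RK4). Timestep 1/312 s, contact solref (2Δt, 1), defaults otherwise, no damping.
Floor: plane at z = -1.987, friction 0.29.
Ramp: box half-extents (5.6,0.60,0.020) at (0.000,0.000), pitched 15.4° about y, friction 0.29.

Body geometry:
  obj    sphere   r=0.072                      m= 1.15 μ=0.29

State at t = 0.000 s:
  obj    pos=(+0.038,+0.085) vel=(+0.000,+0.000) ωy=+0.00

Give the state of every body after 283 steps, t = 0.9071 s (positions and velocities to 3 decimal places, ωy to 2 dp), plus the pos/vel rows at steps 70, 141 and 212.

State at t = 0.9071 s:
  obj    pos=(+0.881,-0.147) vel=(+1.858,-0.512) ωy=+26.76

Key-timestep trajectory:
   step    t(s)  obj.x    obj.z    obj.vx   obj.vz 
     70  0.2244   +0.090  +0.071  +0.460  -0.127
    141  0.4519   +0.247  +0.027  +0.926  -0.255
    212  0.6795   +0.511  -0.045  +1.392  -0.383


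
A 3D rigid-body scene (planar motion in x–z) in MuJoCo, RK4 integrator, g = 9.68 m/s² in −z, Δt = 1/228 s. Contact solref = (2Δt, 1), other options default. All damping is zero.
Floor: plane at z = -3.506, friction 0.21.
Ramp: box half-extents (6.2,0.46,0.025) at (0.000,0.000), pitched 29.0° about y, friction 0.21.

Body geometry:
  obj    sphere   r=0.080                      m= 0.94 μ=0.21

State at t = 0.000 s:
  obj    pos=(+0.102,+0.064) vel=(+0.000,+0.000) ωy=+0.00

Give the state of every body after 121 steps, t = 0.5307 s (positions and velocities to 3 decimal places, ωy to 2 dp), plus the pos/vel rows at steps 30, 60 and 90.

State at t = 0.5307 s:
  obj    pos=(+0.515,-0.165) vel=(+1.556,-0.863) ωy=+22.23

Key-timestep trajectory:
   step    t(s)  obj.x    obj.z    obj.vx   obj.vz 
     30  0.1316   +0.127  +0.049  +0.386  -0.214
     60  0.2632   +0.203  +0.007  +0.772  -0.428
     90  0.3947   +0.330  -0.063  +1.158  -0.642


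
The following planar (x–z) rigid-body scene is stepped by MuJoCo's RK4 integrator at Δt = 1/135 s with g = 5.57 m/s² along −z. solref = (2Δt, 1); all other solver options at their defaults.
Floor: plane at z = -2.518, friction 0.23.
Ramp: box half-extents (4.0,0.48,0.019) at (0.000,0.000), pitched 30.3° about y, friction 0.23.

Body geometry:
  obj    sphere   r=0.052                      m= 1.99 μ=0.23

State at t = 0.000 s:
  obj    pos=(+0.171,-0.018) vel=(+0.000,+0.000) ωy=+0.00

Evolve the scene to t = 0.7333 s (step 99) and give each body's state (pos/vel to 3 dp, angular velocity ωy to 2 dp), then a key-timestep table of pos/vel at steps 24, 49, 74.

State at t = 0.7333 s:
  obj    pos=(+0.637,-0.290) vel=(+1.271,-0.743) ωy=+28.29

Key-timestep trajectory:
   step    t(s)  obj.x    obj.z    obj.vx   obj.vz 
     24  0.1778   +0.199  -0.034  +0.308  -0.180
     49  0.3630   +0.285  -0.085  +0.629  -0.368
     74  0.5481   +0.432  -0.170  +0.950  -0.555


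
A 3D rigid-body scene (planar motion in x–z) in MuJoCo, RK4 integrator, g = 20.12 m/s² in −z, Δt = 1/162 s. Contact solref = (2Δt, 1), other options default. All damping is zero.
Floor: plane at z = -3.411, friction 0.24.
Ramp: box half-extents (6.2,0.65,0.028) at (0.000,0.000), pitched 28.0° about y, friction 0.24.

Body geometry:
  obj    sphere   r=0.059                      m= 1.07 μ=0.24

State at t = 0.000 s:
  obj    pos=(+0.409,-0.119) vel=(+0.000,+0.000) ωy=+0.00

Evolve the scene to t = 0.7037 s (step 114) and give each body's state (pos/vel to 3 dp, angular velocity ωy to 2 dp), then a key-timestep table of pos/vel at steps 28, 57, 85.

State at t = 0.7037 s:
  obj    pos=(+1.884,-0.903) vel=(+4.193,-2.229) ωy=+80.44

Key-timestep trajectory:
   step    t(s)  obj.x    obj.z    obj.vx   obj.vz 
     28  0.1728   +0.498  -0.166  +1.030  -0.548
     57  0.3519   +0.778  -0.315  +2.097  -1.115
     85  0.5247   +1.229  -0.555  +3.126  -1.662


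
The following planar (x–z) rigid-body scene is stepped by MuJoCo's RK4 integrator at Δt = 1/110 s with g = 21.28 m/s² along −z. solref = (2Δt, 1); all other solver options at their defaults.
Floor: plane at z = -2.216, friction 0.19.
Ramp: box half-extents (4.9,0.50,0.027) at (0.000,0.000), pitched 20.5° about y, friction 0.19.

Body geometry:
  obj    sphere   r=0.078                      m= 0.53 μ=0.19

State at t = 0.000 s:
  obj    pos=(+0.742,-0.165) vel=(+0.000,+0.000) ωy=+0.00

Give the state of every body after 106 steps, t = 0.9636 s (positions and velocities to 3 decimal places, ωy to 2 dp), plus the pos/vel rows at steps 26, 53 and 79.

State at t = 0.9636 s:
  obj    pos=(+3.057,-1.031) vel=(+4.805,-1.796) ωy=+65.74

Key-timestep trajectory:
   step    t(s)  obj.x    obj.z    obj.vx   obj.vz 
     26  0.2364   +0.881  -0.217  +1.179  -0.441
     53  0.4818   +1.321  -0.382  +2.403  -0.898
     79  0.7182   +2.028  -0.646  +3.581  -1.339


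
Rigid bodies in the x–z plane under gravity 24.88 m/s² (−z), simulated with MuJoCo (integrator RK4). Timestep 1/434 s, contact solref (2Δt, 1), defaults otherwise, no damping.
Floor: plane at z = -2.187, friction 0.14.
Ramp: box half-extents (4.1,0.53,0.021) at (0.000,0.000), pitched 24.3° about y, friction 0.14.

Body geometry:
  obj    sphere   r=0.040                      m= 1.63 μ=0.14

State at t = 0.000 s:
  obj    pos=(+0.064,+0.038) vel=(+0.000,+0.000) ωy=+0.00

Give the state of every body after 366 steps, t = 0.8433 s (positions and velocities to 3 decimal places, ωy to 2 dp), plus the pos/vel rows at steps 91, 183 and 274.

State at t = 0.8433 s:
  obj    pos=(+2.434,-1.032) vel=(+5.621,-2.538) ωy=+154.16

Key-timestep trajectory:
   step    t(s)  obj.x    obj.z    obj.vx   obj.vz 
     91  0.2097   +0.211  -0.028  +1.398  -0.631
    183  0.4217   +0.657  -0.230  +2.811  -1.269
    274  0.6313   +1.393  -0.562  +4.208  -1.900


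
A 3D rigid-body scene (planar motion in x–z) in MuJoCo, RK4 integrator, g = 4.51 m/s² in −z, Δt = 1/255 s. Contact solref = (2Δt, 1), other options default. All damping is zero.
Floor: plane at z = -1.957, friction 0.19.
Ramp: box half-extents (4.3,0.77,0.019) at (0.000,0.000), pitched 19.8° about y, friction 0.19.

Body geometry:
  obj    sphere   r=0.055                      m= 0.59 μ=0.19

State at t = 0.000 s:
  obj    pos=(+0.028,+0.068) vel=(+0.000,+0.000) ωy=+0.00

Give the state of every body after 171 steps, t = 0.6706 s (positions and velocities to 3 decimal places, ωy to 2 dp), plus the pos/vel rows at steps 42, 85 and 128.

State at t = 0.6706 s:
  obj    pos=(+0.259,-0.015) vel=(+0.689,-0.248) ωy=+13.30

Key-timestep trajectory:
   step    t(s)  obj.x    obj.z    obj.vx   obj.vz 
     42  0.1647   +0.042  +0.063  +0.169  -0.061
     85  0.3333   +0.085  +0.048  +0.342  -0.123
    128  0.5020   +0.158  +0.022  +0.515  -0.186


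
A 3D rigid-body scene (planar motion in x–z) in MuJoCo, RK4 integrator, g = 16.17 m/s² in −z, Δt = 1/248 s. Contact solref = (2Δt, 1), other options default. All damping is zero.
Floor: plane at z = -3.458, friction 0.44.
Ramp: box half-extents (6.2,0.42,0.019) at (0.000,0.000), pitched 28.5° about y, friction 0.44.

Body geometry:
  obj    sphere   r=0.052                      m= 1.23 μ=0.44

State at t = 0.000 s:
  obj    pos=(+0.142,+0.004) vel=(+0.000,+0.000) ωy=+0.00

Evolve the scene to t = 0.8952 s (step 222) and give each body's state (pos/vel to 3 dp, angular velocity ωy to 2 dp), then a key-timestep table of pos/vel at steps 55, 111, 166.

State at t = 0.8952 s:
  obj    pos=(+2.083,-1.050) vel=(+4.335,-2.354) ωy=+94.86

Key-timestep trajectory:
   step    t(s)  obj.x    obj.z    obj.vx   obj.vz 
     55  0.2218   +0.261  -0.061  +1.074  -0.583
    111  0.4476   +0.627  -0.260  +2.168  -1.177
    166  0.6694   +1.227  -0.585  +3.242  -1.760


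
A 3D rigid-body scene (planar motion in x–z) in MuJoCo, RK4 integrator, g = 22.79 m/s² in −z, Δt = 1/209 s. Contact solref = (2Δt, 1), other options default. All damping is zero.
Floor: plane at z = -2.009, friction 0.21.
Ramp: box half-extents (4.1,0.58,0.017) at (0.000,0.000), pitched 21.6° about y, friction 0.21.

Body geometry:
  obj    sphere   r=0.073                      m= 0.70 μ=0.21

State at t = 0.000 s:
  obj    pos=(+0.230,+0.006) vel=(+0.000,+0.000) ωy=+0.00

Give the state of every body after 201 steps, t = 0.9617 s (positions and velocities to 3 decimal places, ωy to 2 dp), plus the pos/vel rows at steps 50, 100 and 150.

State at t = 0.9617 s:
  obj    pos=(+2.807,-1.015) vel=(+5.359,-2.122) ωy=+78.93

Key-timestep trajectory:
   step    t(s)  obj.x    obj.z    obj.vx   obj.vz 
     50  0.2392   +0.389  -0.057  +1.333  -0.528
    100  0.4785   +0.868  -0.247  +2.666  -1.056
    150  0.7177   +1.665  -0.562  +3.999  -1.583


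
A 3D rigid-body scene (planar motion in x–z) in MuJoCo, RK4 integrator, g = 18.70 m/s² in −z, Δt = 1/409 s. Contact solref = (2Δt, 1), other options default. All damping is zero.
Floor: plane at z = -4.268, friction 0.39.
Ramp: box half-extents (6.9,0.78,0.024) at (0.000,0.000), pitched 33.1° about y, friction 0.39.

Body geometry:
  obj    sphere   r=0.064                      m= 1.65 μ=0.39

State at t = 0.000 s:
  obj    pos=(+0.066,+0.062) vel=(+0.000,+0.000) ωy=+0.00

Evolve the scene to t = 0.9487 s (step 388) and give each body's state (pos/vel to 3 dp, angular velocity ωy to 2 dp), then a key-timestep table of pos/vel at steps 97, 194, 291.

State at t = 0.9487 s:
  obj    pos=(+2.816,-1.731) vel=(+5.797,-3.779) ωy=+108.11

Key-timestep trajectory:
   step    t(s)  obj.x    obj.z    obj.vx   obj.vz 
     97  0.2372   +0.238  -0.050  +1.449  -0.945
    194  0.4743   +0.753  -0.386  +2.899  -1.890
    291  0.7115   +1.613  -0.946  +4.348  -2.834


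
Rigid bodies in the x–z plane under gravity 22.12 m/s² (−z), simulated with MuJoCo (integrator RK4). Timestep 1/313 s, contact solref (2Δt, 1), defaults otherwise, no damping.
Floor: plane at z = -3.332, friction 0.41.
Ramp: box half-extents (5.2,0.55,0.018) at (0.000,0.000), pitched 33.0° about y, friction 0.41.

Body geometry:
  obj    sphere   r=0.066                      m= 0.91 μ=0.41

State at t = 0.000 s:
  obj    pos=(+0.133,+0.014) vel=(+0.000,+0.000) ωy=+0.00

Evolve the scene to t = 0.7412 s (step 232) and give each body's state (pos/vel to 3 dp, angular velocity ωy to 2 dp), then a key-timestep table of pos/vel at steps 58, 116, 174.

State at t = 0.7412 s:
  obj    pos=(+2.116,-1.274) vel=(+5.349,-3.474) ωy=+96.63

Key-timestep trajectory:
   step    t(s)  obj.x    obj.z    obj.vx   obj.vz 
     58  0.1853   +0.257  -0.067  +1.338  -0.869
    116  0.3706   +0.629  -0.308  +2.675  -1.737
    174  0.5559   +1.248  -0.710  +4.012  -2.606


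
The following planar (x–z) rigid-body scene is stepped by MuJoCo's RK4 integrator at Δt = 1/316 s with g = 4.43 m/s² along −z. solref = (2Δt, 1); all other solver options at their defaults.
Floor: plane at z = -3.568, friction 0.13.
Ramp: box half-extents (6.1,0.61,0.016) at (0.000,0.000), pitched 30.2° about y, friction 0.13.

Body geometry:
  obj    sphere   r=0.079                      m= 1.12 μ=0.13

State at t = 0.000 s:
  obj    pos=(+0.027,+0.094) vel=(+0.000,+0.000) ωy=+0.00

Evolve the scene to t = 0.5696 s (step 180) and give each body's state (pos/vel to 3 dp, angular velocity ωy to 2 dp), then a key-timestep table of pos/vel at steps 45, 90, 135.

State at t = 0.5696 s:
  obj    pos=(+0.270,-0.047) vel=(+0.857,-0.486) ωy=+8.99

Key-timestep trajectory:
   step    t(s)  obj.x    obj.z    obj.vx   obj.vz 
     45  0.1424   +0.042  +0.085  +0.213  -0.125
     90  0.2848   +0.088  +0.059  +0.428  -0.245
    135  0.4272   +0.164  +0.015  +0.637  -0.379


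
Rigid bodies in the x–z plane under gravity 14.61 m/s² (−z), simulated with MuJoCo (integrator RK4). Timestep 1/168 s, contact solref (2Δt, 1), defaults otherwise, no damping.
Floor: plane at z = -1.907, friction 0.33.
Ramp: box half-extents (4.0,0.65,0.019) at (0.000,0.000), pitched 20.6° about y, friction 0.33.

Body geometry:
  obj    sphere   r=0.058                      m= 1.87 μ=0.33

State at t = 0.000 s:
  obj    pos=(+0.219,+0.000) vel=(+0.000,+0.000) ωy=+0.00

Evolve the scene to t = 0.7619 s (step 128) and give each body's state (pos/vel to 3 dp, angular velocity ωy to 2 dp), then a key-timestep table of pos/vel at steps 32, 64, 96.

State at t = 0.7619 s:
  obj    pos=(+1.217,-0.375) vel=(+2.619,-0.984) ωy=+48.22

Key-timestep trajectory:
   step    t(s)  obj.x    obj.z    obj.vx   obj.vz 
     32  0.1905   +0.281  -0.024  +0.655  -0.246
     64  0.3810   +0.468  -0.094  +1.309  -0.492
     96  0.5714   +0.780  -0.211  +1.964  -0.738


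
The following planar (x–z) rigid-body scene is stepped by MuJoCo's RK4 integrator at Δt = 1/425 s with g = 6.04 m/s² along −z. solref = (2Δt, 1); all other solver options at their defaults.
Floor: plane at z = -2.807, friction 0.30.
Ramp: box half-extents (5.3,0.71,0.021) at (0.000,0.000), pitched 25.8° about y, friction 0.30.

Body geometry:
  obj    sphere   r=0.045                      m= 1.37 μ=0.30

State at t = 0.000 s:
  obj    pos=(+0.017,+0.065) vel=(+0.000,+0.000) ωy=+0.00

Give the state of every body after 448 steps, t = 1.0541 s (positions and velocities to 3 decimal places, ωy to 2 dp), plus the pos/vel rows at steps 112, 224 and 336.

State at t = 1.0541 s:
  obj    pos=(+0.956,-0.389) vel=(+1.782,-0.861) ωy=+43.98

Key-timestep trajectory:
   step    t(s)  obj.x    obj.z    obj.vx   obj.vz 
    112  0.2635   +0.076  +0.037  +0.446  -0.215
    224  0.5271   +0.252  -0.048  +0.891  -0.431
    336  0.7906   +0.545  -0.190  +1.337  -0.646


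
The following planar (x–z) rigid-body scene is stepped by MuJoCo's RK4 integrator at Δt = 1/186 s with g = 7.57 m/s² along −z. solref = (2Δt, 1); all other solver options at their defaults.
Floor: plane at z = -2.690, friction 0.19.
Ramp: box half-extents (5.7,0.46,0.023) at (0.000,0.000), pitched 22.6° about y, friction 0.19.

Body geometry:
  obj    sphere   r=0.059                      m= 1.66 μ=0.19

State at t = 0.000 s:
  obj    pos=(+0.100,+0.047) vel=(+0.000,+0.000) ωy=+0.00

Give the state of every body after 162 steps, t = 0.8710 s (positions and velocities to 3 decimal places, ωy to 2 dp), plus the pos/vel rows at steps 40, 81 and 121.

State at t = 0.8710 s:
  obj    pos=(+0.828,-0.256) vel=(+1.671,-0.696) ωy=+30.67

Key-timestep trajectory:
   step    t(s)  obj.x    obj.z    obj.vx   obj.vz 
     40  0.2151   +0.144  +0.029  +0.413  -0.172
     81  0.4355   +0.282  -0.029  +0.836  -0.348
    121  0.6505   +0.506  -0.122  +1.248  -0.520


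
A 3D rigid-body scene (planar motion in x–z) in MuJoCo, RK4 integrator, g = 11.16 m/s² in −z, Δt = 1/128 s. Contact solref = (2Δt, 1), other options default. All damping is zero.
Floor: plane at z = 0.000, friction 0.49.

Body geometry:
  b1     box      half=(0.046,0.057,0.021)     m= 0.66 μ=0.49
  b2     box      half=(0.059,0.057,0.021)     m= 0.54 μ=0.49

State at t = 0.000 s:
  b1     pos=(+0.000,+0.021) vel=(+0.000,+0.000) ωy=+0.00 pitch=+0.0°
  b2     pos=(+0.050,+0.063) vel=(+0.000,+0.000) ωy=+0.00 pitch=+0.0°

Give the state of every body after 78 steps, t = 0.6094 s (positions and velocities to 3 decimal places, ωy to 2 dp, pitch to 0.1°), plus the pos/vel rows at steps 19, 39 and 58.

State at t = 0.6094 s:
  b1     pos=(+0.000,+0.021) vel=(+0.000,+0.000) ωy=+0.00 pitch=+0.0°
  b2     pos=(+0.063,+0.055) vel=(+0.001,-0.001) ωy=-0.03 pitch=+41.7°

Key-timestep trajectory:
   step    t(s)  b1.x    b1.z    b1.vx   b1.vz   b2.x    b2.z    b2.vx   b2.vz 
     19  0.1484   +0.000  +0.021  +0.000  +0.000   +0.057  +0.060  +0.111  -0.060
     39  0.3047   +0.000  +0.021  +0.000  +0.000   +0.064  +0.056  -0.148  -0.069
     58  0.4531   +0.000  +0.021  -0.001  +0.000   +0.063  +0.055  +0.004  +0.001


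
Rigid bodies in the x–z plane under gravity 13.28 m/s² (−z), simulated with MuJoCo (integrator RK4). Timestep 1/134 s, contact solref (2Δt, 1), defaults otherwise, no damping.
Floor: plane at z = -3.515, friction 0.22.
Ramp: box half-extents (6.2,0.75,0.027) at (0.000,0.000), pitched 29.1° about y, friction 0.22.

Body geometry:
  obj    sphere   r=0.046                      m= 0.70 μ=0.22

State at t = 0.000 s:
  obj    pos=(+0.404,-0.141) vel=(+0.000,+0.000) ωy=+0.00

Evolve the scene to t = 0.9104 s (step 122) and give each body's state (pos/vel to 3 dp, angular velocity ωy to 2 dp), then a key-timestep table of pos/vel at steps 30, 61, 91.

State at t = 0.9104 s:
  obj    pos=(+2.075,-1.071) vel=(+3.670,-2.043) ωy=+91.27

Key-timestep trajectory:
   step    t(s)  obj.x    obj.z    obj.vx   obj.vz 
     30  0.2239   +0.505  -0.198  +0.903  -0.503
     61  0.4552   +0.822  -0.374  +1.835  -1.022
     91  0.6791   +1.334  -0.659  +2.738  -1.524


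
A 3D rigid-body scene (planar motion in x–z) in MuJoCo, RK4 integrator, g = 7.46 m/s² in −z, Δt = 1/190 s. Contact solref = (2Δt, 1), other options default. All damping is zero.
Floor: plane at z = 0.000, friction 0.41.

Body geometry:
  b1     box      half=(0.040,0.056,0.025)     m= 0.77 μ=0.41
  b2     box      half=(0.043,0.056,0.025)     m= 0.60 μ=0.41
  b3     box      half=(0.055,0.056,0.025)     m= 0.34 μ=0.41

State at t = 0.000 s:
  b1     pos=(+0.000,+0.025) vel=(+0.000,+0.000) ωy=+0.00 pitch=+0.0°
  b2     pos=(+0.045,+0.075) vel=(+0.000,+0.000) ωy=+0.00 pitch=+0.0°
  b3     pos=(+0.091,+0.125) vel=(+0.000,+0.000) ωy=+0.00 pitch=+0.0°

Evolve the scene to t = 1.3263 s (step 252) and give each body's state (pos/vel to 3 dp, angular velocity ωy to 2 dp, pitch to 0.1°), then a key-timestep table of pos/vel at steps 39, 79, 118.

State at t = 1.3263 s:
  b1     pos=(+0.000,+0.025) vel=(+0.000,+0.000) ωy=+0.00 pitch=+0.0°
  b2     pos=(+0.087,+0.043) vel=(+0.000,+0.000) ωy=+0.00 pitch=+90.0°
  b3     pos=(+0.254,+0.025) vel=(+0.000,+0.000) ωy=+0.00 pitch=+180.0°

Key-timestep trajectory:
   step    t(s)  b1.x    b1.z    b1.vx   b1.vz   b2.x    b2.z    b2.vx   b2.vz   b3.x    b3.z    b3.vx   b3.vz 
     39  0.2053   +0.000  +0.025  +0.000  +0.000   +0.066  +0.055  +0.180  -0.419   +0.134  +0.056  +0.188  -0.008
     79  0.4158   +0.000  +0.025  +0.000  +0.000   +0.093  +0.046  -0.080  -0.036   +0.184  +0.059  +0.170  +0.031
    118  0.6211   +0.000  +0.025  +0.000  +0.000   +0.087  +0.043  -0.061  -0.027   +0.216  +0.057  +0.224  -0.076


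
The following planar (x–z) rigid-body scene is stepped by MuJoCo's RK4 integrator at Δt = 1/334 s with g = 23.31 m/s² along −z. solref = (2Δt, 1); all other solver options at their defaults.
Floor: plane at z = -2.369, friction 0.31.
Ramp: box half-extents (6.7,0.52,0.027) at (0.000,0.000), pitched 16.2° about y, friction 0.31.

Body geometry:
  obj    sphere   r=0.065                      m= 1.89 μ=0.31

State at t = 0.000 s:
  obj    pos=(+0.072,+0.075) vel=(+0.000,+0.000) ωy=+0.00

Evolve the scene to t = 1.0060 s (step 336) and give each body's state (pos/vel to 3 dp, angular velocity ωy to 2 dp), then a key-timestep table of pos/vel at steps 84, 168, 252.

State at t = 1.0060 s:
  obj    pos=(+2.329,-0.581) vel=(+4.488,-1.304) ωy=+71.89

Key-timestep trajectory:
   step    t(s)  obj.x    obj.z    obj.vx   obj.vz 
     84  0.2515   +0.213  +0.034  +1.122  -0.326
    168  0.5030   +0.636  -0.089  +2.244  -0.652
    252  0.7545   +1.342  -0.294  +3.366  -0.978


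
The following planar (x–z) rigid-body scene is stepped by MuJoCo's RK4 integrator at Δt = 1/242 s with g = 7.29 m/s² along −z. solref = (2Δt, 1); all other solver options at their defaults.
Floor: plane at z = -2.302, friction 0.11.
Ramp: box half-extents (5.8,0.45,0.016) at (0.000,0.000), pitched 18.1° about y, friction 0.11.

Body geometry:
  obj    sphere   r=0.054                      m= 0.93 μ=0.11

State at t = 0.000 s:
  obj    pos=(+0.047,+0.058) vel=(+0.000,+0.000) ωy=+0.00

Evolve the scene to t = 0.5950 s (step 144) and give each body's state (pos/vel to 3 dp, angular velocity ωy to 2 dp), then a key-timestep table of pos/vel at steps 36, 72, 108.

State at t = 0.5950 s:
  obj    pos=(+0.319,-0.031) vel=(+0.915,-0.299) ωy=+17.82

Key-timestep trajectory:
   step    t(s)  obj.x    obj.z    obj.vx   obj.vz 
     36  0.1488   +0.064  +0.053  +0.229  -0.075
     72  0.2975   +0.115  +0.036  +0.458  -0.150
    108  0.4463   +0.200  +0.008  +0.686  -0.224
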